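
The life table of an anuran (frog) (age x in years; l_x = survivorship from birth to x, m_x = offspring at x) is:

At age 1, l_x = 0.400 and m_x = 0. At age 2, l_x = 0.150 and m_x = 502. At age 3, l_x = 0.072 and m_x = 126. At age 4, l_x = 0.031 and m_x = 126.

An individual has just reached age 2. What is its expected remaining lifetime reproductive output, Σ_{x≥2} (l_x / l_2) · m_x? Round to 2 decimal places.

l_2 = 0.150. Conditional survival from age 2 to x is l_x / l_2.
  x=2: (0.150/0.150) × 502 = 502.0000
  x=3: (0.072/0.150) × 126 = 60.4800
  x=4: (0.031/0.150) × 126 = 26.0400
Sum = 502.0000 + 60.4800 + 26.0400 = 588.5200

588.52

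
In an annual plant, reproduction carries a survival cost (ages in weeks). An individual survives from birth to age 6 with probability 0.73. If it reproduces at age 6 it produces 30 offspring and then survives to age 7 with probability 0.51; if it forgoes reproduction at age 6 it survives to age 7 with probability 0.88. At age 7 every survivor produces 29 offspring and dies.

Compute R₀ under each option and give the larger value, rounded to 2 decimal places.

32.70

breed at age 6: R₀ = 0.73 × (30 + 0.51 × 29) = 0.73 × 44.7900 = 32.6967
delay to age 7: R₀ = 0.73 × (0.88 × 29) = 0.73 × 25.5200 = 18.6296
Higher: breed at age 6 (32.6967).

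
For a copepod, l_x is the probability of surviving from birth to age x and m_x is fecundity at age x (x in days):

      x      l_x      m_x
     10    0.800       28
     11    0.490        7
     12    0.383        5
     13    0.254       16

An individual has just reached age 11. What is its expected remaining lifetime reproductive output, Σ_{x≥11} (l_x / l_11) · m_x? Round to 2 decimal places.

19.20

l_11 = 0.490. Conditional survival from age 11 to x is l_x / l_11.
  x=11: (0.490/0.490) × 7 = 7.0000
  x=12: (0.383/0.490) × 5 = 3.9082
  x=13: (0.254/0.490) × 16 = 8.2939
Sum = 7.0000 + 3.9082 + 8.2939 = 19.2020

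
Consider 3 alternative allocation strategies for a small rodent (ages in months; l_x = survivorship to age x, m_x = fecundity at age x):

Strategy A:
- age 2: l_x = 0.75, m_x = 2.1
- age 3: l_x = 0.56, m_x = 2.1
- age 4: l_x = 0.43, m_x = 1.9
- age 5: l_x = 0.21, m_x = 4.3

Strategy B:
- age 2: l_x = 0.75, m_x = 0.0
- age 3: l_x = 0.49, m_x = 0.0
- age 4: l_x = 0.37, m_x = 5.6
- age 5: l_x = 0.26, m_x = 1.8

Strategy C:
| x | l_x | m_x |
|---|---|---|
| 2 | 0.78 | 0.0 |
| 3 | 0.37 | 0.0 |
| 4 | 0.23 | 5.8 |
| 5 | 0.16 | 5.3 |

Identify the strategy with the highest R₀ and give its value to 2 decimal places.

Strategy A: R₀ = 0.75×2.1 + 0.56×2.1 + 0.43×1.9 + 0.21×4.3 = 4.4710
Strategy B: R₀ = 0.75×0.0 + 0.49×0.0 + 0.37×5.6 + 0.26×1.8 = 2.5400
Strategy C: R₀ = 0.78×0.0 + 0.37×0.0 + 0.23×5.8 + 0.16×5.3 = 2.1820
Highest R₀: strategy A with 4.4710.

4.47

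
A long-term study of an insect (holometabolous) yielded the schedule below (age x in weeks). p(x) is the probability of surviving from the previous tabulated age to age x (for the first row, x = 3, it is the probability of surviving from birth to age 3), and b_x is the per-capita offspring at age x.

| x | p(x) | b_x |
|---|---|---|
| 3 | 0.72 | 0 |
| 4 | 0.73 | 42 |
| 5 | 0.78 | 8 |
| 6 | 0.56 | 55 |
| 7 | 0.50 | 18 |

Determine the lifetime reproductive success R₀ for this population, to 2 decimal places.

Survivorship from birth: l_x = p_3·p_4·…·p_x.
  l_3 = 0.72000
  l_4 = 0.52560
  l_5 = 0.40997
  l_6 = 0.22958
  l_7 = 0.11479
R₀ = Σ l_x b_x:
  age 3: 0.72000 × 0 = 0.0000
  age 4: 0.52560 × 42 = 22.0752
  age 5: 0.40997 × 8 = 3.2798
  age 6: 0.22958 × 55 = 12.6269
  age 7: 0.11479 × 18 = 2.0662
R₀ = 0.0000 + 22.0752 + 3.2798 + 12.6269 + 2.0662 = 40.0481

40.05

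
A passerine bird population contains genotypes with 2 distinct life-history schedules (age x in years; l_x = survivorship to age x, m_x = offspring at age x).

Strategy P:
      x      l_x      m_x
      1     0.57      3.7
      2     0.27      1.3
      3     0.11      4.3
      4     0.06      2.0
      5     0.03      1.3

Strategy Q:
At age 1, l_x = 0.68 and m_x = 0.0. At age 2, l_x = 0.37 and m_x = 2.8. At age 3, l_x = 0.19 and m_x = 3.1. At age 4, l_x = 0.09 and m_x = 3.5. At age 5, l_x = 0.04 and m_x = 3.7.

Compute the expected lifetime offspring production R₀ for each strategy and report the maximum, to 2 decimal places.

Strategy P: R₀ = 0.57×3.7 + 0.27×1.3 + 0.11×4.3 + 0.06×2.0 + 0.03×1.3 = 3.0920
Strategy Q: R₀ = 0.68×0.0 + 0.37×2.8 + 0.19×3.1 + 0.09×3.5 + 0.04×3.7 = 2.0880
Highest R₀: strategy P with 3.0920.

3.09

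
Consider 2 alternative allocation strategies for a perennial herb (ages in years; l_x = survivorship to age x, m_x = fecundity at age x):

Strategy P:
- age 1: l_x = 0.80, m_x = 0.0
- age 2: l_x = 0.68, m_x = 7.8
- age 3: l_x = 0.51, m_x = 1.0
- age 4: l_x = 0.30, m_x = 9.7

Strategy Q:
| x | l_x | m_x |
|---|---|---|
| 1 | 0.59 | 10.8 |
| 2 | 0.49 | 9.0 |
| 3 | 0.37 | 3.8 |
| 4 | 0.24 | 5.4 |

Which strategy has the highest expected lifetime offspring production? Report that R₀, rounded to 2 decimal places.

13.48

Strategy P: R₀ = 0.80×0.0 + 0.68×7.8 + 0.51×1.0 + 0.30×9.7 = 8.7240
Strategy Q: R₀ = 0.59×10.8 + 0.49×9.0 + 0.37×3.8 + 0.24×5.4 = 13.4840
Highest R₀: strategy Q with 13.4840.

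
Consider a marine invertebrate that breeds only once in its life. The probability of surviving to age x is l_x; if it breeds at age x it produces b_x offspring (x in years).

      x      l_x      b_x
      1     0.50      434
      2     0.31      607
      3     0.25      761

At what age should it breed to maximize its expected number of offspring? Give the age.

1

Expected offspring if breeding at age x = l_x × b_x:
  age 1: 0.50 × 434 = 217.000
  age 2: 0.31 × 607 = 188.170
  age 3: 0.25 × 761 = 190.250
Maximum at age 1 (217.000).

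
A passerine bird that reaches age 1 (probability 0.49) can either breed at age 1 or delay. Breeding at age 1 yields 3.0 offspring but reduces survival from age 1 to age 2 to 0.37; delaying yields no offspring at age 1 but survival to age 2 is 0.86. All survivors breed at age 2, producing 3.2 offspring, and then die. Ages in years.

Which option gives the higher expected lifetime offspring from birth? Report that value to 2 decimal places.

2.05

breed at age 1: R₀ = 0.49 × (3.0 + 0.37 × 3.2) = 0.49 × 4.1840 = 2.0502
delay to age 2: R₀ = 0.49 × (0.86 × 3.2) = 0.49 × 2.7520 = 1.3485
Higher: breed at age 1 (2.0502).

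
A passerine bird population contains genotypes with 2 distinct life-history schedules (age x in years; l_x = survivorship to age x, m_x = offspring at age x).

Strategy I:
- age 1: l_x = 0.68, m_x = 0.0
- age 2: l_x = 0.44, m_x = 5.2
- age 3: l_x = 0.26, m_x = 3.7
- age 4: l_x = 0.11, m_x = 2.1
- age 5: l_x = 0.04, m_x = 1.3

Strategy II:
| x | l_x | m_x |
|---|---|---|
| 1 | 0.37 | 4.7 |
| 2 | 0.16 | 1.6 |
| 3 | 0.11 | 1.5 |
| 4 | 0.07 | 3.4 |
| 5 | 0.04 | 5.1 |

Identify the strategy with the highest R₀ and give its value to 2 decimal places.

Strategy I: R₀ = 0.68×0.0 + 0.44×5.2 + 0.26×3.7 + 0.11×2.1 + 0.04×1.3 = 3.5330
Strategy II: R₀ = 0.37×4.7 + 0.16×1.6 + 0.11×1.5 + 0.07×3.4 + 0.04×5.1 = 2.6020
Highest R₀: strategy I with 3.5330.

3.53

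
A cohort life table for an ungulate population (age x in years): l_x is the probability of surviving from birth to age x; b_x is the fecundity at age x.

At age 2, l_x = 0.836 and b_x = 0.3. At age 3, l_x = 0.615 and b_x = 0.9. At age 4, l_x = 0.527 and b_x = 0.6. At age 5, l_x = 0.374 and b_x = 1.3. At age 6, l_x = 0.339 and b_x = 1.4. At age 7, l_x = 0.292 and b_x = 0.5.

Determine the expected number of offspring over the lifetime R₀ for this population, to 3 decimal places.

R₀ = Σ l_x b_x:
  age 2: 0.836 × 0.3 = 0.2508
  age 3: 0.615 × 0.9 = 0.5535
  age 4: 0.527 × 0.6 = 0.3162
  age 5: 0.374 × 1.3 = 0.4862
  age 6: 0.339 × 1.4 = 0.4746
  age 7: 0.292 × 0.5 = 0.1460
R₀ = 0.2508 + 0.5535 + 0.3162 + 0.4862 + 0.4746 + 0.1460 = 2.2273

2.227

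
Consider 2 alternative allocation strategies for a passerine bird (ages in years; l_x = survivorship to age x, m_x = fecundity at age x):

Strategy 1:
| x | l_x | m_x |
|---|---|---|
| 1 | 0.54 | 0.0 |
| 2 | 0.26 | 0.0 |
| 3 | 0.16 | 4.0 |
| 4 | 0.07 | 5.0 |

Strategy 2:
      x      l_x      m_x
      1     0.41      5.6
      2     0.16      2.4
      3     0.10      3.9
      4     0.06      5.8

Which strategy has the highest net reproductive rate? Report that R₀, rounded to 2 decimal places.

Strategy 1: R₀ = 0.54×0.0 + 0.26×0.0 + 0.16×4.0 + 0.07×5.0 = 0.9900
Strategy 2: R₀ = 0.41×5.6 + 0.16×2.4 + 0.10×3.9 + 0.06×5.8 = 3.4180
Highest R₀: strategy 2 with 3.4180.

3.42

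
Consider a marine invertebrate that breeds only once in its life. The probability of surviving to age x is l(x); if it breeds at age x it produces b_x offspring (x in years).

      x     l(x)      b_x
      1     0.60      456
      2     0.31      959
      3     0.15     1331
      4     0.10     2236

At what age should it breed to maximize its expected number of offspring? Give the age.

2

Expected offspring if breeding at age x = l(x) × b_x:
  age 1: 0.60 × 456 = 273.600
  age 2: 0.31 × 959 = 297.290
  age 3: 0.15 × 1331 = 199.650
  age 4: 0.10 × 2236 = 223.600
Maximum at age 2 (297.290).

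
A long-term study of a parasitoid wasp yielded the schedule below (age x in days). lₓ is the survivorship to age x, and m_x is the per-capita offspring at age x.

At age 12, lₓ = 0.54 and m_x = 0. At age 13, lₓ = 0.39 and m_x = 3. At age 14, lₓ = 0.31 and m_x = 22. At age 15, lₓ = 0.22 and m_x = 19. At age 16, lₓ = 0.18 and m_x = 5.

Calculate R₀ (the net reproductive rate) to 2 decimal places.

13.07

R₀ = Σ lₓ m_x:
  age 12: 0.54 × 0 = 0.0000
  age 13: 0.39 × 3 = 1.1700
  age 14: 0.31 × 22 = 6.8200
  age 15: 0.22 × 19 = 4.1800
  age 16: 0.18 × 5 = 0.9000
R₀ = 0.0000 + 1.1700 + 6.8200 + 4.1800 + 0.9000 = 13.0700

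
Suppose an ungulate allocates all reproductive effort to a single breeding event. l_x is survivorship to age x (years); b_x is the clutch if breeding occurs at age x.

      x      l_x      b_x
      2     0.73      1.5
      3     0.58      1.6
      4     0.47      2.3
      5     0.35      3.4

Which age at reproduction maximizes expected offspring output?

5

Expected offspring if breeding at age x = l_x × b_x:
  age 2: 0.73 × 1.5 = 1.095
  age 3: 0.58 × 1.6 = 0.928
  age 4: 0.47 × 2.3 = 1.081
  age 5: 0.35 × 3.4 = 1.190
Maximum at age 5 (1.190).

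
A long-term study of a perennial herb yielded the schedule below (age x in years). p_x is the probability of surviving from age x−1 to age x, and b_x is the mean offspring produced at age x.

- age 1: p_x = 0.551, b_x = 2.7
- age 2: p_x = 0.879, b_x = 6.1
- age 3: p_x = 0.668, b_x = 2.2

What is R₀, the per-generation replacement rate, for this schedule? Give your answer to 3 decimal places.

5.154

Survivorship from birth: l_x = p_1·p_2·…·p_x.
  l_1 = 0.55100
  l_2 = 0.48433
  l_3 = 0.32353
R₀ = Σ l_x b_x:
  age 1: 0.55100 × 2.7 = 1.4877
  age 2: 0.48433 × 6.1 = 2.9544
  age 3: 0.32353 × 2.2 = 0.7118
R₀ = 1.4877 + 2.9544 + 0.7118 = 5.1539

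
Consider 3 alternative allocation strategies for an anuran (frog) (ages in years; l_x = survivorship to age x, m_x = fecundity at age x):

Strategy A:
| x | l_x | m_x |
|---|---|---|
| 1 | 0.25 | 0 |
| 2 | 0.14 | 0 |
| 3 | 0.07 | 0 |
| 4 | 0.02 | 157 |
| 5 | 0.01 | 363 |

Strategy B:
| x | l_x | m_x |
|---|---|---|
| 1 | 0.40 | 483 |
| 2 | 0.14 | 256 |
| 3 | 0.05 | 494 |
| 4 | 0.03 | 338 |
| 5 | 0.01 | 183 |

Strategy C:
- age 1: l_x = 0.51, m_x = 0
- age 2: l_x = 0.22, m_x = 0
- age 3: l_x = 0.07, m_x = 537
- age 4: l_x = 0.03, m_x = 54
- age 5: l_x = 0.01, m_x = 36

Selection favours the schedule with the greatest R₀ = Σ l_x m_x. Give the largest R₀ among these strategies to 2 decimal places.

265.71

Strategy A: R₀ = 0.25×0 + 0.14×0 + 0.07×0 + 0.02×157 + 0.01×363 = 6.7700
Strategy B: R₀ = 0.40×483 + 0.14×256 + 0.05×494 + 0.03×338 + 0.01×183 = 265.7100
Strategy C: R₀ = 0.51×0 + 0.22×0 + 0.07×537 + 0.03×54 + 0.01×36 = 39.5700
Highest R₀: strategy B with 265.7100.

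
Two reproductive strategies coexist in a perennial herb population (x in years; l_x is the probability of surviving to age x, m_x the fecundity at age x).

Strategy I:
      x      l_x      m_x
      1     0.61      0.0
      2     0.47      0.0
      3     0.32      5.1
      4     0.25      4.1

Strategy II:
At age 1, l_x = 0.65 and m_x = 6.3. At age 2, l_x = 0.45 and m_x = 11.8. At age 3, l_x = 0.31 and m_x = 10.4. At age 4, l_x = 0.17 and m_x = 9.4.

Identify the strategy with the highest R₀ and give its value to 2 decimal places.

14.23

Strategy I: R₀ = 0.61×0.0 + 0.47×0.0 + 0.32×5.1 + 0.25×4.1 = 2.6570
Strategy II: R₀ = 0.65×6.3 + 0.45×11.8 + 0.31×10.4 + 0.17×9.4 = 14.2270
Highest R₀: strategy II with 14.2270.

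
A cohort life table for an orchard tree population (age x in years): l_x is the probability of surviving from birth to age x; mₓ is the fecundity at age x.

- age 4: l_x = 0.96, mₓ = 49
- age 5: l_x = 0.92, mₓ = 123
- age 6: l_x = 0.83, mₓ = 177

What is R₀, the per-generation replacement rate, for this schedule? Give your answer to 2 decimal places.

307.11

R₀ = Σ l_x mₓ:
  age 4: 0.96 × 49 = 47.0400
  age 5: 0.92 × 123 = 113.1600
  age 6: 0.83 × 177 = 146.9100
R₀ = 47.0400 + 113.1600 + 146.9100 = 307.1100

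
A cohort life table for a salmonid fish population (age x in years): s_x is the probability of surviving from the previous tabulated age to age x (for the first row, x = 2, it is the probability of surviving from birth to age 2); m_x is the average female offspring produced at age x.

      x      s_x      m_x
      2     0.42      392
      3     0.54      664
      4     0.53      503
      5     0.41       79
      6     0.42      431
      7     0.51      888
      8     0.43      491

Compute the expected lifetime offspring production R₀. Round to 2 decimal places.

Survivorship from birth: l_x = s_2·s_3·…·s_x.
  l_2 = 0.42000
  l_3 = 0.22680
  l_4 = 0.12020
  l_5 = 0.04928
  l_6 = 0.02070
  l_7 = 0.01056
  l_8 = 0.00454
R₀ = Σ l_x m_x:
  age 2: 0.42000 × 392 = 164.6400
  age 3: 0.22680 × 664 = 150.5952
  age 4: 0.12020 × 503 = 60.4606
  age 5: 0.04928 × 79 = 3.8931
  age 6: 0.02070 × 431 = 8.9217
  age 7: 0.01056 × 888 = 9.3773
  age 8: 0.00454 × 491 = 2.2291
R₀ = 164.6400 + 150.5952 + 60.4606 + 3.8931 + 8.9217 + 9.3773 + 2.2291 = 400.1170

400.12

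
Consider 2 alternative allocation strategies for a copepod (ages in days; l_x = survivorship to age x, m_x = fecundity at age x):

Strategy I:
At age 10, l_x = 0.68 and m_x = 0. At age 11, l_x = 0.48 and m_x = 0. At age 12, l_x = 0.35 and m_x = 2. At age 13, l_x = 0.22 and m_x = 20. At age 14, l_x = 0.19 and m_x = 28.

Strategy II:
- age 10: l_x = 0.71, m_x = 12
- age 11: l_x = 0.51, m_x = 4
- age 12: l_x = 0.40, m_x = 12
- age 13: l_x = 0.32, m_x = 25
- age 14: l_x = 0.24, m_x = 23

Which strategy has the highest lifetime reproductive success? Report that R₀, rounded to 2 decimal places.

28.88

Strategy I: R₀ = 0.68×0 + 0.48×0 + 0.35×2 + 0.22×20 + 0.19×28 = 10.4200
Strategy II: R₀ = 0.71×12 + 0.51×4 + 0.40×12 + 0.32×25 + 0.24×23 = 28.8800
Highest R₀: strategy II with 28.8800.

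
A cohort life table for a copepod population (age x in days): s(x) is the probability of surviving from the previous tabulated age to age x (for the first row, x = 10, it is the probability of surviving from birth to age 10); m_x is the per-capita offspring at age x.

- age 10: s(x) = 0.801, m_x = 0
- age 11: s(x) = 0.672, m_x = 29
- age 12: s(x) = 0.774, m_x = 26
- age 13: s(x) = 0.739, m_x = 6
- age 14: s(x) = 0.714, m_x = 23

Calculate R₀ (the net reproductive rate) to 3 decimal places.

33.345

Survivorship from birth: l_x = s_10·s_11·…·s_x.
  l_10 = 0.80100
  l_11 = 0.53827
  l_12 = 0.41662
  l_13 = 0.30788
  l_14 = 0.21983
R₀ = Σ l_x m_x:
  age 10: 0.80100 × 0 = 0.0000
  age 11: 0.53827 × 29 = 15.6098
  age 12: 0.41662 × 26 = 10.8321
  age 13: 0.30788 × 6 = 1.8473
  age 14: 0.21983 × 23 = 5.0561
R₀ = 0.0000 + 15.6098 + 10.8321 + 1.8473 + 5.0561 = 33.3453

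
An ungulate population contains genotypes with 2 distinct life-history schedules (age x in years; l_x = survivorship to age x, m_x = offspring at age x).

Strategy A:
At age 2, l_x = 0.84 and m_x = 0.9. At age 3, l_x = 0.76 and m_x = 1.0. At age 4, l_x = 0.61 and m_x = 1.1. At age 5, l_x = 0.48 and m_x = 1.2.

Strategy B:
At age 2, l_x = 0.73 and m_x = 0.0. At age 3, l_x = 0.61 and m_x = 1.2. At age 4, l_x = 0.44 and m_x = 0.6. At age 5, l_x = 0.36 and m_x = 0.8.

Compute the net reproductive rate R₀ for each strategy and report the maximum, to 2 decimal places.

Strategy A: R₀ = 0.84×0.9 + 0.76×1.0 + 0.61×1.1 + 0.48×1.2 = 2.7630
Strategy B: R₀ = 0.73×0.0 + 0.61×1.2 + 0.44×0.6 + 0.36×0.8 = 1.2840
Highest R₀: strategy A with 2.7630.

2.76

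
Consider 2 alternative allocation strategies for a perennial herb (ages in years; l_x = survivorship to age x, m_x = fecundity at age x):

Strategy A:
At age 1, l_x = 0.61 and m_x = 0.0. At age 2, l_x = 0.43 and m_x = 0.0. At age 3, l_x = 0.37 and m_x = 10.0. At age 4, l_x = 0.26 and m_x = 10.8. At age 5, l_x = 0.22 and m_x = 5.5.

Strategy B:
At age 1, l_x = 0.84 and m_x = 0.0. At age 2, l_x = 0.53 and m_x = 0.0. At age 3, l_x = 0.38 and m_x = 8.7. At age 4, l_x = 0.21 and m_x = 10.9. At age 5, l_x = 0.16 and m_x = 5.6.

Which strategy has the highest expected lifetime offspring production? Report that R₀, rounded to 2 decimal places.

7.72

Strategy A: R₀ = 0.61×0.0 + 0.43×0.0 + 0.37×10.0 + 0.26×10.8 + 0.22×5.5 = 7.7180
Strategy B: R₀ = 0.84×0.0 + 0.53×0.0 + 0.38×8.7 + 0.21×10.9 + 0.16×5.6 = 6.4910
Highest R₀: strategy A with 7.7180.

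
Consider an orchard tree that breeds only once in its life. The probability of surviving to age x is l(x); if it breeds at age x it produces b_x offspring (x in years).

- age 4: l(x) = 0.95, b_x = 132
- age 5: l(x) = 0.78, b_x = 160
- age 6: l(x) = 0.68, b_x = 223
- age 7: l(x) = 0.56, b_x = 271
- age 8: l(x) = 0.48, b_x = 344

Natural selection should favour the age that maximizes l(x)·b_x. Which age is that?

Expected offspring if breeding at age x = l(x) × b_x:
  age 4: 0.95 × 132 = 125.400
  age 5: 0.78 × 160 = 124.800
  age 6: 0.68 × 223 = 151.640
  age 7: 0.56 × 271 = 151.760
  age 8: 0.48 × 344 = 165.120
Maximum at age 8 (165.120).

8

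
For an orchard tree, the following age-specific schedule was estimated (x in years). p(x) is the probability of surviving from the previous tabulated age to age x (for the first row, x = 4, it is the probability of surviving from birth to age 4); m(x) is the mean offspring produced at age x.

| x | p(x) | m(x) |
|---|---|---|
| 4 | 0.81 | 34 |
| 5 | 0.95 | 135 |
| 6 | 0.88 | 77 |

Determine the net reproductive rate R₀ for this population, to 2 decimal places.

Survivorship from birth: l_x = p_4·p_5·…·p_x.
  l_4 = 0.81000
  l_5 = 0.76950
  l_6 = 0.67716
R₀ = Σ l_x m(x):
  age 4: 0.81000 × 34 = 27.5400
  age 5: 0.76950 × 135 = 103.8825
  age 6: 0.67716 × 77 = 52.1413
R₀ = 27.5400 + 103.8825 + 52.1413 = 183.5638

183.56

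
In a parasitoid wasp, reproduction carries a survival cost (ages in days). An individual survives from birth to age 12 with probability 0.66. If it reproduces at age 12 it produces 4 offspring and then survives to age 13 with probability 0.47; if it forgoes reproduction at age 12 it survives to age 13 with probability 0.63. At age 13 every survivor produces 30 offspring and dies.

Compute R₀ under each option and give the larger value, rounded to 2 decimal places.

12.47

breed at age 12: R₀ = 0.66 × (4 + 0.47 × 30) = 0.66 × 18.1000 = 11.9460
delay to age 13: R₀ = 0.66 × (0.63 × 30) = 0.66 × 18.9000 = 12.4740
Higher: delay to age 13 (12.4740).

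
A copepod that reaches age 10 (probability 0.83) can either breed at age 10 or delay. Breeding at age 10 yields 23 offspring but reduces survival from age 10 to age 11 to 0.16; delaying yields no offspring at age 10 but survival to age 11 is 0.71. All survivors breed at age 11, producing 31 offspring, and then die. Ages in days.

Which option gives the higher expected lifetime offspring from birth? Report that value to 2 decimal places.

23.21

breed at age 10: R₀ = 0.83 × (23 + 0.16 × 31) = 0.83 × 27.9600 = 23.2068
delay to age 11: R₀ = 0.83 × (0.71 × 31) = 0.83 × 22.0100 = 18.2683
Higher: breed at age 10 (23.2068).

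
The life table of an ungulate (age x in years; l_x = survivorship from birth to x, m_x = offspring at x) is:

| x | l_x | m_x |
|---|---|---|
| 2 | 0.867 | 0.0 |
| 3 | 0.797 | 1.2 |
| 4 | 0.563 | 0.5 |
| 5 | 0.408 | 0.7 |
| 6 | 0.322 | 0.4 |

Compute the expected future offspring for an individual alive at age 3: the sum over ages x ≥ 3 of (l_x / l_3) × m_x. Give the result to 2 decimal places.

2.07

l_3 = 0.797. Conditional survival from age 3 to x is l_x / l_3.
  x=3: (0.797/0.797) × 1.2 = 1.2000
  x=4: (0.563/0.797) × 0.5 = 0.3532
  x=5: (0.408/0.797) × 0.7 = 0.3583
  x=6: (0.322/0.797) × 0.4 = 0.1616
Sum = 1.2000 + 0.3532 + 0.3583 + 0.1616 = 2.0731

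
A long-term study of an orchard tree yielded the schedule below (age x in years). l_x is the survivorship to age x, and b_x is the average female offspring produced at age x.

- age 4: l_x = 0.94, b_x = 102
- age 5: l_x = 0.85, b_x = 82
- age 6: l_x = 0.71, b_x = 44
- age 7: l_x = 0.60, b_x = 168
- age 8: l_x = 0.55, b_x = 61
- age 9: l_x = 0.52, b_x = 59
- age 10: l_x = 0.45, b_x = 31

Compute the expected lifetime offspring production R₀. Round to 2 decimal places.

375.80

R₀ = Σ l_x b_x:
  age 4: 0.94 × 102 = 95.8800
  age 5: 0.85 × 82 = 69.7000
  age 6: 0.71 × 44 = 31.2400
  age 7: 0.60 × 168 = 100.8000
  age 8: 0.55 × 61 = 33.5500
  age 9: 0.52 × 59 = 30.6800
  age 10: 0.45 × 31 = 13.9500
R₀ = 95.8800 + 69.7000 + 31.2400 + 100.8000 + 33.5500 + 30.6800 + 13.9500 = 375.8000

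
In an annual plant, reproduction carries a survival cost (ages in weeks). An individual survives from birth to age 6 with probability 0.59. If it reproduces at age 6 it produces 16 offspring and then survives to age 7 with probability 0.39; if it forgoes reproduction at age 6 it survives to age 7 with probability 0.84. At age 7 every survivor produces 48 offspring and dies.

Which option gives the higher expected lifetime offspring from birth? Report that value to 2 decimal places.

23.79

breed at age 6: R₀ = 0.59 × (16 + 0.39 × 48) = 0.59 × 34.7200 = 20.4848
delay to age 7: R₀ = 0.59 × (0.84 × 48) = 0.59 × 40.3200 = 23.7888
Higher: delay to age 7 (23.7888).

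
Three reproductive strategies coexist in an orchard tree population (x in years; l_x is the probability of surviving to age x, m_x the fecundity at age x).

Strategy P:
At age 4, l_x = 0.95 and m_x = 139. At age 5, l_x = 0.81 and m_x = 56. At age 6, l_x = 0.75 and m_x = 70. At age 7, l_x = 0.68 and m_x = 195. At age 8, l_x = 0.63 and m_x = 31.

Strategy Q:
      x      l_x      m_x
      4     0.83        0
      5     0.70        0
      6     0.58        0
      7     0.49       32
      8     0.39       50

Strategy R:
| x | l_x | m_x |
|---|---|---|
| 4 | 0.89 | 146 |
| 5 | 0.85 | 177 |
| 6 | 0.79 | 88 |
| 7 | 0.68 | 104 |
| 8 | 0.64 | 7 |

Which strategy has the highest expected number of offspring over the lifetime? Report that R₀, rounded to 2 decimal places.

425.11

Strategy P: R₀ = 0.95×139 + 0.81×56 + 0.75×70 + 0.68×195 + 0.63×31 = 382.0400
Strategy Q: R₀ = 0.83×0 + 0.70×0 + 0.58×0 + 0.49×32 + 0.39×50 = 35.1800
Strategy R: R₀ = 0.89×146 + 0.85×177 + 0.79×88 + 0.68×104 + 0.64×7 = 425.1100
Highest R₀: strategy R with 425.1100.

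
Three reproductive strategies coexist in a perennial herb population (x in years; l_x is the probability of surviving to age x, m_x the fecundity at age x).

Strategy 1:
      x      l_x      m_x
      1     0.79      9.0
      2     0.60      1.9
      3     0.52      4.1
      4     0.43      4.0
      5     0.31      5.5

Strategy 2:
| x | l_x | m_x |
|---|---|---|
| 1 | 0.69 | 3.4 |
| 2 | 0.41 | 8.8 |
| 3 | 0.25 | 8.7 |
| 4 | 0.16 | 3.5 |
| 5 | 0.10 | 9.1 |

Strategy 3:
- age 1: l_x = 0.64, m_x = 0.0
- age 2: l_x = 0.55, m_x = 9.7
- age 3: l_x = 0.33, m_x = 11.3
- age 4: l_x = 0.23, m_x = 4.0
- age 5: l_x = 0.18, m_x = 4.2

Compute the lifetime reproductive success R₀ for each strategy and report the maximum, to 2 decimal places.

Strategy 1: R₀ = 0.79×9.0 + 0.60×1.9 + 0.52×4.1 + 0.43×4.0 + 0.31×5.5 = 13.8070
Strategy 2: R₀ = 0.69×3.4 + 0.41×8.8 + 0.25×8.7 + 0.16×3.5 + 0.10×9.1 = 9.5990
Strategy 3: R₀ = 0.64×0.0 + 0.55×9.7 + 0.33×11.3 + 0.23×4.0 + 0.18×4.2 = 10.7400
Highest R₀: strategy 1 with 13.8070.

13.81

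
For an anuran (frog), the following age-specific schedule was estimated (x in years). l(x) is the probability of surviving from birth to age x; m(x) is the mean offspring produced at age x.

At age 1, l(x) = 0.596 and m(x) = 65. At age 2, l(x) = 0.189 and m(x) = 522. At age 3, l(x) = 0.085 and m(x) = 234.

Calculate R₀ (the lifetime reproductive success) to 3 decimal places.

157.288

R₀ = Σ l(x) m(x):
  age 1: 0.596 × 65 = 38.7400
  age 2: 0.189 × 522 = 98.6580
  age 3: 0.085 × 234 = 19.8900
R₀ = 38.7400 + 98.6580 + 19.8900 = 157.2880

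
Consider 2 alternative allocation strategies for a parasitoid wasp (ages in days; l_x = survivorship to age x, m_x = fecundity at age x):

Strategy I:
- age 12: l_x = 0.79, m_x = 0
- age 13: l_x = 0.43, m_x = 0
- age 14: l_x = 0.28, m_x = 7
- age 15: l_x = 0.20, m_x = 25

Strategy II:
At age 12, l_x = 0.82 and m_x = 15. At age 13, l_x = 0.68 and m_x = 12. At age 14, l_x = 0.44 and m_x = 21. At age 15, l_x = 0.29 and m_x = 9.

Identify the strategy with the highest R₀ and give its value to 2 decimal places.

Strategy I: R₀ = 0.79×0 + 0.43×0 + 0.28×7 + 0.20×25 = 6.9600
Strategy II: R₀ = 0.82×15 + 0.68×12 + 0.44×21 + 0.29×9 = 32.3100
Highest R₀: strategy II with 32.3100.

32.31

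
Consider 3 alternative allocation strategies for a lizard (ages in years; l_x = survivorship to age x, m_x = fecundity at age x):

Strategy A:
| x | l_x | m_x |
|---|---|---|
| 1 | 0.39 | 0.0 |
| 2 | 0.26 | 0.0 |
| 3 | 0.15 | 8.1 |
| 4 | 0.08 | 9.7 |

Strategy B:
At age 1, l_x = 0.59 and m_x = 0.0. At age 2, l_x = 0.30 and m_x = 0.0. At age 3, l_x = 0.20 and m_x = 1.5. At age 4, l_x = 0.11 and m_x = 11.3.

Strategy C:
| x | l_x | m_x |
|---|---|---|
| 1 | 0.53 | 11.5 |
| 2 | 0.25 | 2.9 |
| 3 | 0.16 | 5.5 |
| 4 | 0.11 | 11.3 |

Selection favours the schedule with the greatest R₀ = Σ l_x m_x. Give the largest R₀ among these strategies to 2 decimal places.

Strategy A: R₀ = 0.39×0.0 + 0.26×0.0 + 0.15×8.1 + 0.08×9.7 = 1.9910
Strategy B: R₀ = 0.59×0.0 + 0.30×0.0 + 0.20×1.5 + 0.11×11.3 = 1.5430
Strategy C: R₀ = 0.53×11.5 + 0.25×2.9 + 0.16×5.5 + 0.11×11.3 = 8.9430
Highest R₀: strategy C with 8.9430.

8.94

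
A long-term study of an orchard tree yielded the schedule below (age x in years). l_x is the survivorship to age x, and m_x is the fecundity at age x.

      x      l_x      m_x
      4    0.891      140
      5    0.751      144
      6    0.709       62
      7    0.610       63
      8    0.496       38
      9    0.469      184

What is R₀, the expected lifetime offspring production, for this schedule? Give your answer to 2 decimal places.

R₀ = Σ l_x m_x:
  age 4: 0.891 × 140 = 124.7400
  age 5: 0.751 × 144 = 108.1440
  age 6: 0.709 × 62 = 43.9580
  age 7: 0.610 × 63 = 38.4300
  age 8: 0.496 × 38 = 18.8480
  age 9: 0.469 × 184 = 86.2960
R₀ = 124.7400 + 108.1440 + 43.9580 + 38.4300 + 18.8480 + 86.2960 = 420.4160

420.42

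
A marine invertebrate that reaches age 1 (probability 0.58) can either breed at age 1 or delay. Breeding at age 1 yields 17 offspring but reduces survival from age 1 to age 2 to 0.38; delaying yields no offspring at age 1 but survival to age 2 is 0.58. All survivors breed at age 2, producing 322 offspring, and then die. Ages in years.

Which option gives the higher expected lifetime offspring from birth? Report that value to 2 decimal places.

108.32

breed at age 1: R₀ = 0.58 × (17 + 0.38 × 322) = 0.58 × 139.3600 = 80.8288
delay to age 2: R₀ = 0.58 × (0.58 × 322) = 0.58 × 186.7600 = 108.3208
Higher: delay to age 2 (108.3208).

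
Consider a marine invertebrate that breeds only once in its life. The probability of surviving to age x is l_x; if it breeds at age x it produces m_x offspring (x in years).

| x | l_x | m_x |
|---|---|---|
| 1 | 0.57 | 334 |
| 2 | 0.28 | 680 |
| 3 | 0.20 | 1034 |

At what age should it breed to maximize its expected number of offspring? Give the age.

Expected offspring if breeding at age x = l_x × m_x:
  age 1: 0.57 × 334 = 190.380
  age 2: 0.28 × 680 = 190.400
  age 3: 0.20 × 1034 = 206.800
Maximum at age 3 (206.800).

3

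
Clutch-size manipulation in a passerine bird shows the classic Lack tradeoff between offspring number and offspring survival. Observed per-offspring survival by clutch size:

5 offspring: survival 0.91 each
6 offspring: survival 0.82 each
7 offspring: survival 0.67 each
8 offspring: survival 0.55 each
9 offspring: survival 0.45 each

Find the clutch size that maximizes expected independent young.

6

Expected independent young = c × s(c):
  c=5: 5 × 0.91 = 4.550
  c=6: 6 × 0.82 = 4.920
  c=7: 7 × 0.67 = 4.690
  c=8: 8 × 0.55 = 4.400
  c=9: 9 × 0.45 = 4.050
Maximum at c = 6 (4.920 independent young).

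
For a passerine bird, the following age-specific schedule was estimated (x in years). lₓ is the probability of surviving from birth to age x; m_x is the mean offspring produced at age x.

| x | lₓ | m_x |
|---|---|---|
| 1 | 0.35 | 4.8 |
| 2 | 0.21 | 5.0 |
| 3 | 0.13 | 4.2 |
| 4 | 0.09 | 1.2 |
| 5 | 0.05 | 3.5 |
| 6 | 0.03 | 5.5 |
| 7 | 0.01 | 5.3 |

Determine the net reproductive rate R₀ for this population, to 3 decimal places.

3.777

R₀ = Σ lₓ m_x:
  age 1: 0.35 × 4.8 = 1.6800
  age 2: 0.21 × 5.0 = 1.0500
  age 3: 0.13 × 4.2 = 0.5460
  age 4: 0.09 × 1.2 = 0.1080
  age 5: 0.05 × 3.5 = 0.1750
  age 6: 0.03 × 5.5 = 0.1650
  age 7: 0.01 × 5.3 = 0.0530
R₀ = 1.6800 + 1.0500 + 0.5460 + 0.1080 + 0.1750 + 0.1650 + 0.0530 = 3.7770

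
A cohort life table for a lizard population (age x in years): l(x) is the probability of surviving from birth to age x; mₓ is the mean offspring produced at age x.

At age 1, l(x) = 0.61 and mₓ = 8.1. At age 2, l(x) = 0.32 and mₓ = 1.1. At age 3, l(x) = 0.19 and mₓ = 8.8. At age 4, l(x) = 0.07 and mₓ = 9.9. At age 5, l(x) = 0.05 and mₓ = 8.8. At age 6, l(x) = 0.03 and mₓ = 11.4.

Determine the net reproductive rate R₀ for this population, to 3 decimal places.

8.440

R₀ = Σ l(x) mₓ:
  age 1: 0.61 × 8.1 = 4.9410
  age 2: 0.32 × 1.1 = 0.3520
  age 3: 0.19 × 8.8 = 1.6720
  age 4: 0.07 × 9.9 = 0.6930
  age 5: 0.05 × 8.8 = 0.4400
  age 6: 0.03 × 11.4 = 0.3420
R₀ = 4.9410 + 0.3520 + 1.6720 + 0.6930 + 0.4400 + 0.3420 = 8.4400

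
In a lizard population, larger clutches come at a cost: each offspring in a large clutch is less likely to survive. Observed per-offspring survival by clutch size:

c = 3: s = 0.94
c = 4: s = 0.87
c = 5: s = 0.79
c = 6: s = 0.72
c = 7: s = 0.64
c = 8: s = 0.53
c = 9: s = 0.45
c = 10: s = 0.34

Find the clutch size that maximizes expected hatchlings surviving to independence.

Expected hatchlings surviving to independence = c × s(c):
  c=3: 3 × 0.94 = 2.820
  c=4: 4 × 0.87 = 3.480
  c=5: 5 × 0.79 = 3.950
  c=6: 6 × 0.72 = 4.320
  c=7: 7 × 0.64 = 4.480
  c=8: 8 × 0.53 = 4.240
  c=9: 9 × 0.45 = 4.050
  c=10: 10 × 0.34 = 3.400
Maximum at c = 7 (4.480 hatchlings surviving to independence).

7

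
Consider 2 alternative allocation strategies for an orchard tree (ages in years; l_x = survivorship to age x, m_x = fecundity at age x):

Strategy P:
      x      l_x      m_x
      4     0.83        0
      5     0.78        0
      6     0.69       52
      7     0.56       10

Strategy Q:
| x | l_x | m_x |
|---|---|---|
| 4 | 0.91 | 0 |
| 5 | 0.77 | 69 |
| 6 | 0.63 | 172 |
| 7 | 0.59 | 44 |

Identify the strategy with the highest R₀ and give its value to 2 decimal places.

Strategy P: R₀ = 0.83×0 + 0.78×0 + 0.69×52 + 0.56×10 = 41.4800
Strategy Q: R₀ = 0.91×0 + 0.77×69 + 0.63×172 + 0.59×44 = 187.4500
Highest R₀: strategy Q with 187.4500.

187.45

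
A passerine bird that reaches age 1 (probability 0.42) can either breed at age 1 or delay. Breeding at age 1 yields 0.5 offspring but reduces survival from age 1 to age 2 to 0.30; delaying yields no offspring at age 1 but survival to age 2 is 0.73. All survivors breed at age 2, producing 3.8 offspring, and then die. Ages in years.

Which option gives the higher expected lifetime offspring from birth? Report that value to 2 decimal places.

1.17

breed at age 1: R₀ = 0.42 × (0.5 + 0.30 × 3.8) = 0.42 × 1.6400 = 0.6888
delay to age 2: R₀ = 0.42 × (0.73 × 3.8) = 0.42 × 2.7740 = 1.1651
Higher: delay to age 2 (1.1651).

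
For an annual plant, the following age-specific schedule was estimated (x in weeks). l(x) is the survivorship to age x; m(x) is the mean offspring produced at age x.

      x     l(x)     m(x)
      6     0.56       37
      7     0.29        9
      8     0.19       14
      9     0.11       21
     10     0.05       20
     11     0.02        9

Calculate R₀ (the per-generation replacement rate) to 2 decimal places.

29.48

R₀ = Σ l(x) m(x):
  age 6: 0.56 × 37 = 20.7200
  age 7: 0.29 × 9 = 2.6100
  age 8: 0.19 × 14 = 2.6600
  age 9: 0.11 × 21 = 2.3100
  age 10: 0.05 × 20 = 1.0000
  age 11: 0.02 × 9 = 0.1800
R₀ = 20.7200 + 2.6100 + 2.6600 + 2.3100 + 1.0000 + 0.1800 = 29.4800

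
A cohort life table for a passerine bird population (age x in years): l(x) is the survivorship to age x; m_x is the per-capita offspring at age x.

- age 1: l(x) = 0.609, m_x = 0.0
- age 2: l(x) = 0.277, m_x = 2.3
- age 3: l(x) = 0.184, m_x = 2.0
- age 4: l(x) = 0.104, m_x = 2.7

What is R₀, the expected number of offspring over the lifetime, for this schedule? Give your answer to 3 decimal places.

R₀ = Σ l(x) m_x:
  age 1: 0.609 × 0.0 = 0.0000
  age 2: 0.277 × 2.3 = 0.6371
  age 3: 0.184 × 2.0 = 0.3680
  age 4: 0.104 × 2.7 = 0.2808
R₀ = 0.0000 + 0.6371 + 0.3680 + 0.2808 = 1.2859

1.286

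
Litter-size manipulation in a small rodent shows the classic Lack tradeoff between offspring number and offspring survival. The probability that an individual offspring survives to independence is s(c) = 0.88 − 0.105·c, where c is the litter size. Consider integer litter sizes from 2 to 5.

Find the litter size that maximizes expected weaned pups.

4

Expected weaned pups = c × s(c):
  c=2: 2 × 0.670 = 1.340
  c=3: 3 × 0.565 = 1.695
  c=4: 4 × 0.460 = 1.840
  c=5: 5 × 0.355 = 1.775
Maximum at c = 4 (1.840 weaned pups).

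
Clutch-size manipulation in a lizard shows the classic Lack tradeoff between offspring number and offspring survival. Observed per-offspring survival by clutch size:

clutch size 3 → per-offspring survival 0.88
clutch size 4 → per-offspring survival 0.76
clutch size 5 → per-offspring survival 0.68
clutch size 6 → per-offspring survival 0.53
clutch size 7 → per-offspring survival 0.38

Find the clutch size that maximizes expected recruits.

Expected recruits = c × s(c):
  c=3: 3 × 0.88 = 2.640
  c=4: 4 × 0.76 = 3.040
  c=5: 5 × 0.68 = 3.400
  c=6: 6 × 0.53 = 3.180
  c=7: 7 × 0.38 = 2.660
Maximum at c = 5 (3.400 recruits).

5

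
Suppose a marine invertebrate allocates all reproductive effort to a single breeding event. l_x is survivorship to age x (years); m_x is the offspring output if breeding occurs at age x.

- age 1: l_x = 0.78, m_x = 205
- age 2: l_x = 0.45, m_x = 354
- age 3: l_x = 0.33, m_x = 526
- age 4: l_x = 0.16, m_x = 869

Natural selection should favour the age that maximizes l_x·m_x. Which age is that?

3

Expected offspring if breeding at age x = l_x × m_x:
  age 1: 0.78 × 205 = 159.900
  age 2: 0.45 × 354 = 159.300
  age 3: 0.33 × 526 = 173.580
  age 4: 0.16 × 869 = 139.040
Maximum at age 3 (173.580).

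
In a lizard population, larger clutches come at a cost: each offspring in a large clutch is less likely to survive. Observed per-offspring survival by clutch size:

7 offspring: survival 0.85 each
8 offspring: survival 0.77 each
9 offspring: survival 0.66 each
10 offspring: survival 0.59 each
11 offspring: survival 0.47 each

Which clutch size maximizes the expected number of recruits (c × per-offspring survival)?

Expected recruits = c × s(c):
  c=7: 7 × 0.85 = 5.950
  c=8: 8 × 0.77 = 6.160
  c=9: 9 × 0.66 = 5.940
  c=10: 10 × 0.59 = 5.900
  c=11: 11 × 0.47 = 5.170
Maximum at c = 8 (6.160 recruits).

8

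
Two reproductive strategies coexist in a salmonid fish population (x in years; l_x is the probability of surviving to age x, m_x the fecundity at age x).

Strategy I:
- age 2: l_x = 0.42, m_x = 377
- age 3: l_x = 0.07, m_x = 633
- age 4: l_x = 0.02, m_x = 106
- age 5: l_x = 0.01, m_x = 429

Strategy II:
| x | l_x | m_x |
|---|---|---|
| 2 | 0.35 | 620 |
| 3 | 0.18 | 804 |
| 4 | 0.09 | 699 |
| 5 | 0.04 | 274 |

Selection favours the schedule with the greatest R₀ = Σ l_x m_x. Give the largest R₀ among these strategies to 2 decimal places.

435.59

Strategy I: R₀ = 0.42×377 + 0.07×633 + 0.02×106 + 0.01×429 = 209.0600
Strategy II: R₀ = 0.35×620 + 0.18×804 + 0.09×699 + 0.04×274 = 435.5900
Highest R₀: strategy II with 435.5900.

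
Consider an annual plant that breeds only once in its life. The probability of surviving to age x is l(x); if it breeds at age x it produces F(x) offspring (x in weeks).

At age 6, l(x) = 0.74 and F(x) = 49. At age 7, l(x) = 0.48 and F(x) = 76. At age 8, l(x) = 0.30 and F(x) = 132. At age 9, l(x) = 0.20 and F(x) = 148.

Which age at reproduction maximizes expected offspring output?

Expected offspring if breeding at age x = l(x) × F(x):
  age 6: 0.74 × 49 = 36.260
  age 7: 0.48 × 76 = 36.480
  age 8: 0.30 × 132 = 39.600
  age 9: 0.20 × 148 = 29.600
Maximum at age 8 (39.600).

8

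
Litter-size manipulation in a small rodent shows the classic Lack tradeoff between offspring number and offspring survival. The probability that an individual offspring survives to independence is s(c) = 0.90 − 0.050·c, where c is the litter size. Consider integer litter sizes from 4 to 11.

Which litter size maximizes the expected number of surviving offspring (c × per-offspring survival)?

Expected surviving offspring = c × s(c):
  c=4: 4 × 0.700 = 2.800
  c=5: 5 × 0.650 = 3.250
  c=6: 6 × 0.600 = 3.600
  c=7: 7 × 0.550 = 3.850
  c=8: 8 × 0.500 = 4.000
  c=9: 9 × 0.450 = 4.050
  c=10: 10 × 0.400 = 4.000
  c=11: 11 × 0.350 = 3.850
Maximum at c = 9 (4.050 surviving offspring).

9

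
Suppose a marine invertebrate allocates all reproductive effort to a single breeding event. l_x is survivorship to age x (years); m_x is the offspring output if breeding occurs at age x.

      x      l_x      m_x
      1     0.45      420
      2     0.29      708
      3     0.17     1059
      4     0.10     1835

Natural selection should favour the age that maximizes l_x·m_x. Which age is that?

Expected offspring if breeding at age x = l_x × m_x:
  age 1: 0.45 × 420 = 189.000
  age 2: 0.29 × 708 = 205.320
  age 3: 0.17 × 1059 = 180.030
  age 4: 0.10 × 1835 = 183.500
Maximum at age 2 (205.320).

2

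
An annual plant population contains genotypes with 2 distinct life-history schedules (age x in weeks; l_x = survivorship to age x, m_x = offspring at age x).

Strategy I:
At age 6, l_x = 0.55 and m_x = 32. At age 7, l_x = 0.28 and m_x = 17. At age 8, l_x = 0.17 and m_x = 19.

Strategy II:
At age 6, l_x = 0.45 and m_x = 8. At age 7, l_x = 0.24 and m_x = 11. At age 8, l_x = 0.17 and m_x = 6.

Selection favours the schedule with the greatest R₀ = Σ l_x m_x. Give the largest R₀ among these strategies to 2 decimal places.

Strategy I: R₀ = 0.55×32 + 0.28×17 + 0.17×19 = 25.5900
Strategy II: R₀ = 0.45×8 + 0.24×11 + 0.17×6 = 7.2600
Highest R₀: strategy I with 25.5900.

25.59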